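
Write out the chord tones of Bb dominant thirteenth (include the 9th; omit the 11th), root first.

B♭ D F A♭ C G

Bb dominant thirteenth: dominant thirteenth on B♭.
B♭ — root
D — major 3rd
F — perfect 5th
A♭ — minor 7th
C — major 9th
G — major 13th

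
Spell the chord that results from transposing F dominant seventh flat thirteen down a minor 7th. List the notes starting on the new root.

Transposed root: F → G (minor 7th down). So we spell G dominant seventh flat thirteen:
Root: G
Major 3rd (3rd): B
Perfect 5th (5th): D
Minor 7th (7th): F
Minor 13th (13th): Eb

G B D F Eb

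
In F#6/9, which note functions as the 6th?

F#6/9 is built on F#; its 6th is a major 6th above the root.
A sixth above F uses the letter D, and the major 6th above F# is D#.

D#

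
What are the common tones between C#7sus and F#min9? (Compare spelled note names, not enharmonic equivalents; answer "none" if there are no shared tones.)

C#7sus: C# F# G# B
F#min9: F# A C# E G#
Common to both → C#, F#, G#.

C#, F#, G#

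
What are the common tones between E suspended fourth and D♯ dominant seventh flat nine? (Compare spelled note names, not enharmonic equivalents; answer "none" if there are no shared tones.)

E

E suspended fourth: E A B
D♯ dominant seventh flat nine: D-sharp F-double-sharp A-sharp C-sharp E
Common to both → E.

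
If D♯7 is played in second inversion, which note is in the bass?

A#

D♯7 = D#–F##–A#–C#. Second inversion → fifth in the bass = A#.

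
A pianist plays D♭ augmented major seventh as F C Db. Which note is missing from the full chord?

A

The full D♭ augmented major seventh chord is Db, F, A, C.
Comparing with the voicing, the augmented 5th (5th) — A — is absent.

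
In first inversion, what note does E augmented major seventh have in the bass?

G#

E augmented major seventh in root position is E–G#–B#–D#.
First inversion places the third in the bass, which is G#.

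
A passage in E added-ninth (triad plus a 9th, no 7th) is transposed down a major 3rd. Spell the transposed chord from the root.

C, E, G, D

Transposed root: E → C (major 3rd down). So we spell C added-ninth:
- root: C
- major 3rd: E
- perfect 5th: G
- major 9th: D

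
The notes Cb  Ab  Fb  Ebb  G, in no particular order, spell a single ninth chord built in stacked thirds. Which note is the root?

Fb

Arranged so that each adjacent pair is a third by letter name: Fb – Ab – Cb – Ebb – G.
The bottom of that stack, Fb, is the root (this is Fb dominant seventh sharp nine).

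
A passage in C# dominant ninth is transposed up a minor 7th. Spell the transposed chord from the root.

B, D♯, F♯, A, C♯

C♯ up a minor 7th → B. New chord: B dominant ninth.
Root: B
Major 3rd (3rd): D♯
Perfect 5th (5th): F♯
Minor 7th (7th): A
Major 9th (9th): C♯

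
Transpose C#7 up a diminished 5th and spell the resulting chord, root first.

Transposed root: C# → G (diminished 5th up). So we spell G dominant seventh:
root → G
3rd (major 3rd) → B
5th (perfect 5th) → D
7th (minor 7th) → F

G  B  D  F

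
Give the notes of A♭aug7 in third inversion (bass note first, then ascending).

Gb, Ab, C, E

In root position, A♭aug7 is Ab–C–E–Gb.
Third inversion puts the seventh (Gb) in the bass.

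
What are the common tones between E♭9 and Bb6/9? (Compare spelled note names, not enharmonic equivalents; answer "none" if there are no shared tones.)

G, Bb, F

E♭9: Eb G Bb Db F
Bb6/9: Bb D F G C
Common to both → G, Bb, F.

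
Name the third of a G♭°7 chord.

G♭°7 is built on Gb; its 3rd is a minor 3rd above the root.
A third above G uses the letter B, and the minor 3rd above Gb is Bbb.

Bbb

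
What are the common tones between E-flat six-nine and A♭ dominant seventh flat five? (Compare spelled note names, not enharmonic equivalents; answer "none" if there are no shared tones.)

E-flat six-nine: E-flat G B-flat C F
A♭ dominant seventh flat five: A-flat C E-double-flat G-flat
Common to both → C.

C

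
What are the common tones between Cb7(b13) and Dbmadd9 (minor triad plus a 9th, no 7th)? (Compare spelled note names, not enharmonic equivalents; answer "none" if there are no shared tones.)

Cb7(b13): Cb Eb Gb Bbb Abb
Dbmadd9: Db Fb Ab Eb
Common to both → Eb.

Eb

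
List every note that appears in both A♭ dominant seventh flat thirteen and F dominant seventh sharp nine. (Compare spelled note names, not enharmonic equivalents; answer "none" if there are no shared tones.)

C, E-flat

A♭ dominant seventh flat thirteen = A-flat, C, E-flat, G-flat, F-flat.
F dominant seventh sharp nine = F, A, C, E-flat, G-sharp.
Shared: C, E-flat.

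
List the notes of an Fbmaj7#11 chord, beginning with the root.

Fb Ab Cb Eb Bb

Root Fb, quality major seventh sharp eleven:
Root: Fb
Major 3rd (3rd): Ab
Perfect 5th (5th): Cb
Major 7th (7th): Eb
Augmented 11th (11th): Bb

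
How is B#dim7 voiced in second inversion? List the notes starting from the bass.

F# A B# D#

In root position, B#dim7 is B#–D#–F#–A.
Second inversion puts the fifth (F#) in the bass.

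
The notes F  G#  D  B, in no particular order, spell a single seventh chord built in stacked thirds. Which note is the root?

G#

Arranged so that each adjacent pair is a third by letter name: G# – B – D – F.
The bottom of that stack, G#, is the root (this is G# diminished seventh).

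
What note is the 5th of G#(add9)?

D♯

Root of G#(add9) = G♯. The 5th is a perfect 5th: G♯ up a perfect 5th → D♯.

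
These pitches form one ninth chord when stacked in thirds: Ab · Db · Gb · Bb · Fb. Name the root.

Stacking in thirds gives Gb – Bb – Db – Fb – Ab, so Gb is the root — Gb dominant ninth.

Gb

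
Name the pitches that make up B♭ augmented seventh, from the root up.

Root B-flat, quality augmented seventh:
- root: B-flat
- major 3rd: D
- augmented 5th: F-sharp
- minor 7th: A-flat

B-flat, D, F-sharp, A-flat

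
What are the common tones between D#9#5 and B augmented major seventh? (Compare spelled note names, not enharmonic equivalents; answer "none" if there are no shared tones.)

D♯ F𝄪

D#9#5 = D♯, F𝄪, A𝄪, C♯, E♯.
B augmented major seventh = B, D♯, F𝄪, A♯.
Shared: D♯, F𝄪.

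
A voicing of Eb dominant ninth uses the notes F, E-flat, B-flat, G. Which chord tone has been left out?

D-flat

The full Eb dominant ninth chord is E-flat, G, B-flat, D-flat, F.
Comparing with the voicing, the minor 7th (7th) — D-flat — is absent.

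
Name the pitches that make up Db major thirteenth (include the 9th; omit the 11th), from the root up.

D-flat  F  A-flat  C  E-flat  B-flat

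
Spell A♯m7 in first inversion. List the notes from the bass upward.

C♯, E♯, G♯, A♯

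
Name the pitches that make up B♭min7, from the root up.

Bb, Db, F, Ab

B♭min7 is a minor seventh built on Bb.
- root: Bb
- minor 3rd: Db
- perfect 5th: F
- minor 7th: Ab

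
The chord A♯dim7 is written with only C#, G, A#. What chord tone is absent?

E

The full A♯dim7 chord is A#, C#, E, G.
Comparing with the voicing, the diminished 5th (5th) — E — is absent.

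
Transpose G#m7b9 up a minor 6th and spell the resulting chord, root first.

E – G – B – D – F

A minor 6th up from G# is E, so the new chord is E minor seventh flat nine.
Root: E
Minor 3rd (3rd): G
Perfect 5th (5th): B
Minor 7th (7th): D
Minor 9th (9th): F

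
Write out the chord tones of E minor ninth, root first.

E G B D F#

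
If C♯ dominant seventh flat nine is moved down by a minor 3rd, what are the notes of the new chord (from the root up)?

A# – C## – E# – G# – B

Transposed root: C# → A# (minor 3rd down). So we spell A# dominant seventh flat nine:
root → A#
3rd (major 3rd) → C##
5th (perfect 5th) → E#
7th (minor 7th) → G#
9th (minor 9th) → B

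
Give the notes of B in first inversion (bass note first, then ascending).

In root position, B is B–D#–F#.
First inversion puts the third (D#) in the bass.

D#, F#, B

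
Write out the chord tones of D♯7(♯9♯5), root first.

D#  F##  A##  C#  E##

Root D#, quality dominant seventh sharp nine sharp five:
D# — root
F## — major 3rd
A## — augmented 5th
C# — minor 7th
E## — augmented 9th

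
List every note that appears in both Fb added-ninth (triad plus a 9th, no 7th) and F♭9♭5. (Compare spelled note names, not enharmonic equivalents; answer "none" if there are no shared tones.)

Fb added-ninth: Fb Ab Cb Gb
F♭9♭5: Fb Ab Cbb Ebb Gb
Common to both → Fb, Ab, Gb.

Fb Ab Gb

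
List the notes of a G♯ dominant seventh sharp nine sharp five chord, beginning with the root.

G-sharp – B-sharp – D-double-sharp – F-sharp – A-double-sharp

G♯ dominant seventh sharp nine sharp five is a dominant seventh sharp nine sharp five built on G-sharp.
root → G-sharp
3rd (major 3rd) → B-sharp
5th (augmented 5th) → D-double-sharp
7th (minor 7th) → F-sharp
9th (augmented 9th) → A-double-sharp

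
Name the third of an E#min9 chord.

Root of E#min9 = E#. The 3rd is a minor 3rd: E# up a minor 3rd → G#.

G#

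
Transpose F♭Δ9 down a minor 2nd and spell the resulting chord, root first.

Eb – G – Bb – D – F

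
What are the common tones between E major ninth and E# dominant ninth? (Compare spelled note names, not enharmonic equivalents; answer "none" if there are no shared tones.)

E major ninth: E G-sharp B D-sharp F-sharp
E# dominant ninth: E-sharp G-double-sharp B-sharp D-sharp F-double-sharp
Common to both → D-sharp.

D-sharp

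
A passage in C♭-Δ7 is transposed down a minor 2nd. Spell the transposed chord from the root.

A minor 2nd down from Cb is Bb, so the new chord is Bb minor-major seventh.
Root: Bb
Minor 3rd (3rd): Db
Perfect 5th (5th): F
Major 7th (7th): A

Bb Db F A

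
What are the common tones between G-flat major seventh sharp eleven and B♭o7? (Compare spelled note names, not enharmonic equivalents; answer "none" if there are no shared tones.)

G-flat major seventh sharp eleven: Gb Bb Db F C
B♭o7: Bb Db Fb Abb
Common to both → Bb, Db.

Bb, Db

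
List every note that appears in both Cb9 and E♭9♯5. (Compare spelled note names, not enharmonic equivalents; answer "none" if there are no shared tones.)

Eb, Db

Cb9 = Cb, Eb, Gb, Bbb, Db.
E♭9♯5 = Eb, G, B, Db, F.
Shared: Eb, Db.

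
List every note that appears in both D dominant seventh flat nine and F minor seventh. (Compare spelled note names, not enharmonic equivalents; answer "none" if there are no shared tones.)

D dominant seventh flat nine: D F-sharp A C E-flat
F minor seventh: F A-flat C E-flat
Common to both → C, E-flat.

C – E-flat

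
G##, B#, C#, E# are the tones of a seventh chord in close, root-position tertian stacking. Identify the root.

C#

Stacking in thirds gives C# – E# – G## – B#, so C# is the root — C# augmented major seventh.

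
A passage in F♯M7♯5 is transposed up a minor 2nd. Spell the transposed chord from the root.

A minor 2nd up from F# is G, so the new chord is G augmented major seventh.
- root: G
- major 3rd: B
- augmented 5th: D#
- major 7th: F#

G – B – D# – F#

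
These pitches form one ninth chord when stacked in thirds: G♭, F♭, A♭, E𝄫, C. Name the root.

F♭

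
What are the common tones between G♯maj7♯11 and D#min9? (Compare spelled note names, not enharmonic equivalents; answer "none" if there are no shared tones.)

G♯maj7♯11 = G♯, B♯, D♯, F𝄪, C𝄪.
D#min9 = D♯, F♯, A♯, C♯, E♯.
Shared: D♯.

D♯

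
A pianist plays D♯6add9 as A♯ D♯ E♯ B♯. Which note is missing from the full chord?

F𝄪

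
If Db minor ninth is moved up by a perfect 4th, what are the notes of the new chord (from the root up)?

G♭, B𝄫, D♭, F♭, A♭

Transposed root: D♭ → G♭ (perfect 4th up). So we spell G♭ minor ninth:
root → G♭
3rd (minor 3rd) → B𝄫
5th (perfect 5th) → D♭
7th (minor 7th) → F♭
9th (major 9th) → A♭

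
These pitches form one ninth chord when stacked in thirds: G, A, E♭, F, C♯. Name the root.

Arranged so that each adjacent pair is a third by letter name: F – A – C♯ – E♭ – G.
The bottom of that stack, F, is the root (this is F dominant ninth sharp five).

F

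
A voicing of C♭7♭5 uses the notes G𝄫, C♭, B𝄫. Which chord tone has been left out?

C♭7♭5 = C♭, E♭, G𝄫, B𝄫. The voicing lacks the 3rd (major 3rd), E♭.

E♭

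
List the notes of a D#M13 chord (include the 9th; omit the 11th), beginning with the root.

Root D#, quality major thirteenth:
Root: D#
Major 3rd (3rd): F##
Perfect 5th (5th): A#
Major 7th (7th): C##
Major 9th (9th): E#
Major 13th (13th): B#

D#, F##, A#, C##, E#, B#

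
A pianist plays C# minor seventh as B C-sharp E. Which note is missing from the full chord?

G-sharp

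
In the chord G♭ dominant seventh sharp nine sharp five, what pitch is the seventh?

Fb

G♭ dominant seventh sharp nine sharp five is built on Gb; its 7th is a minor 7th above the root.
A seventh above G uses the letter F, and the minor 7th above Gb is Fb.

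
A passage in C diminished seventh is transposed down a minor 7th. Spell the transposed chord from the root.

C down a minor 7th → D. New chord: D diminished seventh.
- root: D
- minor 3rd: F
- diminished 5th: A♭
- diminished 7th: C♭

D, F, A♭, C♭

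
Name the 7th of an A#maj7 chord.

A#maj7 is built on A#; its 7th is a major 7th above the root.
A seventh above A uses the letter G, and the major 7th above A# is G##.

G##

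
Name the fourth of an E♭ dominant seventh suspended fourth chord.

A-flat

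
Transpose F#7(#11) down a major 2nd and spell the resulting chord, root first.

E – G# – B – D – A#

A major 2nd down from F# is E, so the new chord is E dominant seventh sharp eleven.
root → E
3rd (major 3rd) → G#
5th (perfect 5th) → B
7th (minor 7th) → D
11th (augmented 11th) → A#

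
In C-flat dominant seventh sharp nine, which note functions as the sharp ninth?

D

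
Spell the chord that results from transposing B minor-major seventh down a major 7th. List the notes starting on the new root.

C, E-flat, G, B

B down a major 7th → C. New chord: C minor-major seventh.
Root: C
Minor 3rd (3rd): E-flat
Perfect 5th (5th): G
Major 7th (7th): B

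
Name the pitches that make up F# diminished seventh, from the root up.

F-sharp A C E-flat

F# diminished seventh: diminished seventh on F-sharp.
root → F-sharp
3rd (minor 3rd) → A
5th (diminished 5th) → C
7th (diminished 7th) → E-flat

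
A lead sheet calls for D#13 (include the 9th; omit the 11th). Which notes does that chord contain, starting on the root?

Root D♯, quality dominant thirteenth:
D♯ — root
F𝄪 — major 3rd
A♯ — perfect 5th
C♯ — minor 7th
E♯ — major 9th
B♯ — major 13th

D♯ F𝄪 A♯ C♯ E♯ B♯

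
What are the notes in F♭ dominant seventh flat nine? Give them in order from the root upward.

Fb, Ab, Cb, Ebb, Gbb

F♭ dominant seventh flat nine: dominant seventh flat nine on Fb.
Fb — root
Ab — major 3rd
Cb — perfect 5th
Ebb — minor 7th
Gbb — minor 9th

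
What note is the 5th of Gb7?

Db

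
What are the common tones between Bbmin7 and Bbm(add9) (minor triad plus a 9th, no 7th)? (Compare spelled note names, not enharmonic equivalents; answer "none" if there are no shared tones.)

Bb Db F

Bbmin7: Bb Db F Ab
Bbm(add9): Bb Db F C
Common to both → Bb, Db, F.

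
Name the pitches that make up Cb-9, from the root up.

Root C♭, quality minor ninth:
- root: C♭
- minor 3rd: E𝄫
- perfect 5th: G♭
- minor 7th: B𝄫
- major 9th: D♭

C♭, E𝄫, G♭, B𝄫, D♭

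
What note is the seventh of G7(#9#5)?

F

Root of G7(#9#5) = G. The 7th is a minor 7th: G up a minor 7th → F.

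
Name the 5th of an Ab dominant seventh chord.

Eb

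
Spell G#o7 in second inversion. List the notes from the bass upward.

D, F, G#, B

In root position, G#o7 is G#–B–D–F.
Second inversion puts the fifth (D) in the bass.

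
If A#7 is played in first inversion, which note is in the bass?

A#7 in root position is A#–C##–E#–G#.
First inversion places the third in the bass, which is C##.

C##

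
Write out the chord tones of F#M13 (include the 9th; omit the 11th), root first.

F#  A#  C#  E#  G#  D#

F#M13 is a major thirteenth built on F#.
root → F#
3rd (major 3rd) → A#
5th (perfect 5th) → C#
7th (major 7th) → E#
9th (major 9th) → G#
13th (major 13th) → D#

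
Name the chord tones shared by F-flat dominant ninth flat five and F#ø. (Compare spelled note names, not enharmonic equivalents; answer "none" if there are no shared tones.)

none

F-flat dominant ninth flat five: Fb Ab Cbb Ebb Gb
F#ø: F# A C E
Common to both → none.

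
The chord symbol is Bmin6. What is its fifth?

Bmin6 is built on B; its 5th is a perfect 5th above the root.
A fifth above B uses the letter F, and the perfect 5th above B is F#.

F#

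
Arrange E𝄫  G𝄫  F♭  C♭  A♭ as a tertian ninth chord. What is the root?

F♭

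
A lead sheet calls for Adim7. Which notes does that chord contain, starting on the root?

A  C  E♭  G♭

Adim7 is a diminished seventh built on A.
root → A
3rd (minor 3rd) → C
5th (diminished 5th) → E♭
7th (diminished 7th) → G♭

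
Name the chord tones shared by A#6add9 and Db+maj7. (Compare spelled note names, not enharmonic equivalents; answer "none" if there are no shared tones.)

none

A#6add9 = A#, C##, E#, F##, B#.
Db+maj7 = Db, F, A, C.
Shared: none.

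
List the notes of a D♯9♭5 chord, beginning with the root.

Root D#, quality dominant ninth flat five:
Root: D#
Major 3rd (3rd): F##
Diminished 5th (5th): A
Minor 7th (7th): C#
Major 9th (9th): E#

D# – F## – A – C# – E#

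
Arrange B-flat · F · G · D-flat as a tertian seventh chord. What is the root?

G

Stacking in thirds gives G – B-flat – D-flat – F, so G is the root — G half-diminished seventh.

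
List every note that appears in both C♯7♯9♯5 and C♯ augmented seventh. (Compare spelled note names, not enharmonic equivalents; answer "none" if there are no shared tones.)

C#, E#, G##, B

C♯7♯9♯5: C# E# G## B D##
C♯ augmented seventh: C# E# G## B
Common to both → C#, E#, G##, B.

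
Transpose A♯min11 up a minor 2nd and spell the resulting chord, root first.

A# up a minor 2nd → B. New chord: B minor eleventh.
Root: B
Minor 3rd (3rd): D
Perfect 5th (5th): F#
Minor 7th (7th): A
Major 9th (9th): C#
Perfect 11th (11th): E

B D F# A C# E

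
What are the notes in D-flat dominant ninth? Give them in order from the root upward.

D-flat dominant ninth: dominant ninth on Db.
Root: Db
Major 3rd (3rd): F
Perfect 5th (5th): Ab
Minor 7th (7th): Cb
Major 9th (9th): Eb

Db F Ab Cb Eb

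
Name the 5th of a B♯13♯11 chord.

B♯13♯11 is built on B#; its 5th is a perfect 5th above the root.
A fifth above B uses the letter F, and the perfect 5th above B# is F##.

F##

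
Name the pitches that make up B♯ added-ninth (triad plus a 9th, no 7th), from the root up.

B♯ added-ninth: added-ninth on B#.
- root: B#
- major 3rd: D##
- perfect 5th: F##
- major 9th: C##

B#  D##  F##  C##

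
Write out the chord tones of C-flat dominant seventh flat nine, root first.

C-flat dominant seventh flat nine: dominant seventh flat nine on C♭.
Root: C♭
Major 3rd (3rd): E♭
Perfect 5th (5th): G♭
Minor 7th (7th): B𝄫
Minor 9th (9th): D𝄫

C♭  E♭  G♭  B𝄫  D𝄫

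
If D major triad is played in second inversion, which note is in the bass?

A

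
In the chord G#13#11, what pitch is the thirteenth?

Root of G#13#11 = G♯. The 13th is a major 13th: G♯ up a major 13th → E♯.

E♯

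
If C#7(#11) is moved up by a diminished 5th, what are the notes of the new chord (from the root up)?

C# up a diminished 5th → G. New chord: G dominant seventh sharp eleven.
root → G
3rd (major 3rd) → B
5th (perfect 5th) → D
7th (minor 7th) → F
11th (augmented 11th) → C#

G, B, D, F, C#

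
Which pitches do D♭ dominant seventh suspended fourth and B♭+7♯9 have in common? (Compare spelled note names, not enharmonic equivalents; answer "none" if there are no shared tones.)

D♭ dominant seventh suspended fourth: Db Gb Ab Cb
B♭+7♯9: Bb D F# Ab C#
Common to both → Ab.

Ab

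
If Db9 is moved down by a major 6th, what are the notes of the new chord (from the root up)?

Fb, Ab, Cb, Ebb, Gb

Transposed root: Db → Fb (major 6th down). So we spell Fb dominant ninth:
Root: Fb
Major 3rd (3rd): Ab
Perfect 5th (5th): Cb
Minor 7th (7th): Ebb
Major 9th (9th): Gb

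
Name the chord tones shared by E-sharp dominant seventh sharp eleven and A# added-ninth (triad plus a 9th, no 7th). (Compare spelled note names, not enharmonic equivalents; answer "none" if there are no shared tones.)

E-sharp, B-sharp

E-sharp dominant seventh sharp eleven: E-sharp G-double-sharp B-sharp D-sharp A-double-sharp
A# added-ninth: A-sharp C-double-sharp E-sharp B-sharp
Common to both → E-sharp, B-sharp.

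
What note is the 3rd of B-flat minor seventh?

Db

Root of B-flat minor seventh = Bb. The 3rd is a minor 3rd: Bb up a minor 3rd → Db.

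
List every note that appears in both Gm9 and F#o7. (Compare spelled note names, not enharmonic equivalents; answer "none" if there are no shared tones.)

Gm9 = G, Bb, D, F, A.
F#o7 = F#, A, C, Eb.
Shared: A.

A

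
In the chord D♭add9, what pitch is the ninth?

Eb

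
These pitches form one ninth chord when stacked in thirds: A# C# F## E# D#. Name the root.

D#

Stacking in thirds gives D# – F## – A# – C# – E#, so D# is the root — D# dominant ninth.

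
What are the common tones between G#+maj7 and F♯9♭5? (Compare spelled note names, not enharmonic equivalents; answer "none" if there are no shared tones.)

G#+maj7 = G#, B#, D##, F##.
F♯9♭5 = F#, A#, C, E, G#.
Shared: G#.

G#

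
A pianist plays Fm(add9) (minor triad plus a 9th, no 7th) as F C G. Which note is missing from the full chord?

Ab

Fm(add9) = F, Ab, C, G. The voicing lacks the 3rd (minor 3rd), Ab.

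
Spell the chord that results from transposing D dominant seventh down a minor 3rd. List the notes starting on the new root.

Transposed root: D → B (minor 3rd down). So we spell B dominant seventh:
root → B
3rd (major 3rd) → D-sharp
5th (perfect 5th) → F-sharp
7th (minor 7th) → A

B  D-sharp  F-sharp  A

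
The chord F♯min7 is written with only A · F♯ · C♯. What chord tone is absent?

E

The full F♯min7 chord is F♯, A, C♯, E.
Comparing with the voicing, the minor 7th (7th) — E — is absent.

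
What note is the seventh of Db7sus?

Cb

Db7sus is built on Db; its 7th is a minor 7th above the root.
A seventh above D uses the letter C, and the minor 7th above Db is Cb.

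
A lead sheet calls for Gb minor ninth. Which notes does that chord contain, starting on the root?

G-flat B-double-flat D-flat F-flat A-flat

Gb minor ninth is a minor ninth built on G-flat.
root → G-flat
3rd (minor 3rd) → B-double-flat
5th (perfect 5th) → D-flat
7th (minor 7th) → F-flat
9th (major 9th) → A-flat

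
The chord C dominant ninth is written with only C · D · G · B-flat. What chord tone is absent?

C dominant ninth = C, E, G, B-flat, D. The voicing lacks the 3rd (major 3rd), E.

E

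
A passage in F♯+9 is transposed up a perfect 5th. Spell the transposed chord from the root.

F♯ up a perfect 5th → C♯. New chord: C♯ dominant ninth sharp five.
Root: C♯
Major 3rd (3rd): E♯
Augmented 5th (5th): G𝄪
Minor 7th (7th): B
Major 9th (9th): D♯

C♯  E♯  G𝄪  B  D♯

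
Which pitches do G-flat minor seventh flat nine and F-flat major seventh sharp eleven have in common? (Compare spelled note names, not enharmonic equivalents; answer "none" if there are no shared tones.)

G-flat minor seventh flat nine = G-flat, B-double-flat, D-flat, F-flat, A-double-flat.
F-flat major seventh sharp eleven = F-flat, A-flat, C-flat, E-flat, B-flat.
Shared: F-flat.

F-flat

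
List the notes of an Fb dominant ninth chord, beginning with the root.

F-flat  A-flat  C-flat  E-double-flat  G-flat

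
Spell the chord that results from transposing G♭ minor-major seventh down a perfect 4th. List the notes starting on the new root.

Db  Fb  Ab  C

Gb down a perfect 4th → Db. New chord: Db minor-major seventh.
Db — root
Fb — minor 3rd
Ab — perfect 5th
C — major 7th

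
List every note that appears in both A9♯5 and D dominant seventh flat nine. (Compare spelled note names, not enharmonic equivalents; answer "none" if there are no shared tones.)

A9♯5: A C# E# G B
D dominant seventh flat nine: D F# A C Eb
Common to both → A.

A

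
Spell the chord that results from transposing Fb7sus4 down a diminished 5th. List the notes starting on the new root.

Transposed root: Fb → Bb (diminished 5th down). So we spell Bb dominant seventh suspended fourth:
- root: Bb
- perfect 4th: Eb
- perfect 5th: F
- minor 7th: Ab

Bb – Eb – F – Ab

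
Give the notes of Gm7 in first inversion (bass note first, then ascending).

Bb, D, F, G

Gm7 = G–Bb–D–F; first inversion → third (Bb) lowest.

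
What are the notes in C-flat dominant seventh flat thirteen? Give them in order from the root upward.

Root Cb, quality dominant seventh flat thirteen:
root → Cb
3rd (major 3rd) → Eb
5th (perfect 5th) → Gb
7th (minor 7th) → Bbb
13th (minor 13th) → Abb

Cb Eb Gb Bbb Abb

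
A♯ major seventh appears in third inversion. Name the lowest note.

G-double-sharp

A♯ major seventh = A-sharp–C-double-sharp–E-sharp–G-double-sharp. Third inversion → seventh in the bass = G-double-sharp.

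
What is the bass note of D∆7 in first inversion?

D∆7 = D–F♯–A–C♯. First inversion → third in the bass = F♯.

F♯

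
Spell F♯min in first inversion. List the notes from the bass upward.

F♯min = F♯–A–C♯; first inversion → third (A) lowest.

A C♯ F♯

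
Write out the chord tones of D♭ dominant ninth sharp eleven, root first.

D♭ dominant ninth sharp eleven: dominant ninth sharp eleven on D♭.
Root: D♭
Major 3rd (3rd): F
Perfect 5th (5th): A♭
Minor 7th (7th): C♭
Major 9th (9th): E♭
Augmented 11th (11th): G

D♭  F  A♭  C♭  E♭  G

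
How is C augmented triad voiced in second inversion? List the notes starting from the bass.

In root position, C augmented triad is C–E–G-sharp.
Second inversion puts the fifth (G-sharp) in the bass.

G-sharp  C  E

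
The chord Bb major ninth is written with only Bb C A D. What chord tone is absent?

The full Bb major ninth chord is Bb, D, F, A, C.
Comparing with the voicing, the perfect 5th (5th) — F — is absent.

F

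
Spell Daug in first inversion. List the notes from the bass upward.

In root position, Daug is D–F#–A#.
First inversion puts the third (F#) in the bass.

F# A# D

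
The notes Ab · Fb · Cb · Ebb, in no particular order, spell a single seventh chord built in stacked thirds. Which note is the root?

Arranged so that each adjacent pair is a third by letter name: Fb – Ab – Cb – Ebb.
The bottom of that stack, Fb, is the root (this is Fb dominant seventh).

Fb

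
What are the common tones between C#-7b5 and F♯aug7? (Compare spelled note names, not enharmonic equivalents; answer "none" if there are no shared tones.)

C#-7b5 = C#, E, G, B.
F♯aug7 = F#, A#, C##, E.
Shared: E.

E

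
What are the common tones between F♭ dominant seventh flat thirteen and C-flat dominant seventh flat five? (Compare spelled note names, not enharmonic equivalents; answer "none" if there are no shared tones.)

F♭ dominant seventh flat thirteen: F♭ A♭ C♭ E𝄫 D𝄫
C-flat dominant seventh flat five: C♭ E♭ G𝄫 B𝄫
Common to both → C♭.

C♭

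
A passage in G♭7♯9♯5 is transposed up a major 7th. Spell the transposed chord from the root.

Transposed root: Gb → F (major 7th up). So we spell F dominant seventh sharp nine sharp five:
F — root
A — major 3rd
C# — augmented 5th
Eb — minor 7th
G# — augmented 9th

F, A, C#, Eb, G#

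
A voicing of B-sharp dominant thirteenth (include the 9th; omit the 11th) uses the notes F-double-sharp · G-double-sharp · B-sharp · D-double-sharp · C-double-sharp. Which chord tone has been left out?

A-sharp

The full B-sharp dominant thirteenth chord is B-sharp, D-double-sharp, F-double-sharp, A-sharp, C-double-sharp, G-double-sharp.
Comparing with the voicing, the minor 7th (7th) — A-sharp — is absent.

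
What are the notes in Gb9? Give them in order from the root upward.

Gb – Bb – Db – Fb – Ab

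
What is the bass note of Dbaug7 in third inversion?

Cb

Dbaug7 = Db–F–A–Cb. Third inversion → seventh in the bass = Cb.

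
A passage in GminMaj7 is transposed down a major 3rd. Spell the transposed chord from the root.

Eb – Gb – Bb – D

G down a major 3rd → Eb. New chord: Eb minor-major seventh.
- root: Eb
- minor 3rd: Gb
- perfect 5th: Bb
- major 7th: D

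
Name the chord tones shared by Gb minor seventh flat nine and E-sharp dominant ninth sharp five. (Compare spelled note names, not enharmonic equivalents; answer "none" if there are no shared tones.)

none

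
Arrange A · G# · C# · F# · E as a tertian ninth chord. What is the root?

Arranged so that each adjacent pair is a third by letter name: F# – A – C# – E – G#.
The bottom of that stack, F#, is the root (this is F# minor ninth).

F#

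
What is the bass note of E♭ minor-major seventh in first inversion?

E♭ minor-major seventh in root position is E-flat–G-flat–B-flat–D.
First inversion places the third in the bass, which is G-flat.

G-flat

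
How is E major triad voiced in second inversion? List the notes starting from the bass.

B, E, G♯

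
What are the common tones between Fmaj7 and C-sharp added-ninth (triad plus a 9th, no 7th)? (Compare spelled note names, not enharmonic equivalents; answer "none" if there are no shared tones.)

none

Fmaj7 = F, A, C, E.
C-sharp added-ninth = C#, E#, G#, D#.
Shared: none.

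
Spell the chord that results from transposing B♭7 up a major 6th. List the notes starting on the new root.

G, B, D, F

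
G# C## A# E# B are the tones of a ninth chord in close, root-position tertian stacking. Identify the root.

A#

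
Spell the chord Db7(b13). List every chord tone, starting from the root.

Db, F, Ab, Cb, Bbb

Db7(b13) is a dominant seventh flat thirteen built on Db.
Root: Db
Major 3rd (3rd): F
Perfect 5th (5th): Ab
Minor 7th (7th): Cb
Minor 13th (13th): Bbb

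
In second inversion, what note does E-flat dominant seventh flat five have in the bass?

E-flat dominant seventh flat five = E-flat–G–B-double-flat–D-flat. Second inversion → fifth in the bass = B-double-flat.

B-double-flat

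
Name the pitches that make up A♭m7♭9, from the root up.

A♭m7♭9 is a minor seventh flat nine built on Ab.
- root: Ab
- minor 3rd: Cb
- perfect 5th: Eb
- minor 7th: Gb
- minor 9th: Bbb

Ab, Cb, Eb, Gb, Bbb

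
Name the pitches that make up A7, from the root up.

A C# E G

A7 is a dominant seventh built on A.
root → A
3rd (major 3rd) → C#
5th (perfect 5th) → E
7th (minor 7th) → G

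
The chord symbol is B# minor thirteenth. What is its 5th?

F##

B# minor thirteenth is built on B#; its 5th is a perfect 5th above the root.
A fifth above B uses the letter F, and the perfect 5th above B# is F##.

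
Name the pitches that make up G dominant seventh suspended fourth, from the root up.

Root G, quality dominant seventh suspended fourth:
Root: G
Perfect 4th (4th): C
Perfect 5th (5th): D
Minor 7th (7th): F

G C D F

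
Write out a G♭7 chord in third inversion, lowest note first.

G♭7 = Gb–Bb–Db–Fb; third inversion → seventh (Fb) lowest.

Fb  Gb  Bb  Db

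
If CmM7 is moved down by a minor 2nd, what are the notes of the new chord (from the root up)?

B D F# A#

Transposed root: C → B (minor 2nd down). So we spell B minor-major seventh:
B — root
D — minor 3rd
F# — perfect 5th
A# — major 7th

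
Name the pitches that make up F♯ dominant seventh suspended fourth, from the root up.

F♯ dominant seventh suspended fourth: dominant seventh suspended fourth on F-sharp.
F-sharp — root
B — perfect 4th
C-sharp — perfect 5th
E — minor 7th

F-sharp B C-sharp E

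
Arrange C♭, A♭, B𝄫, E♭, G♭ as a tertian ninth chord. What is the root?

A♭

Stacking in thirds gives A♭ – C♭ – E♭ – G♭ – B𝄫, so A♭ is the root — A♭ minor seventh flat nine.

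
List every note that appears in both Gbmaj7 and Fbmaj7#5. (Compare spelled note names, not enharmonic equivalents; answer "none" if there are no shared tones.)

none

Gbmaj7: Gb Bb Db F
Fbmaj7#5: Fb Ab C Eb
Common to both → none.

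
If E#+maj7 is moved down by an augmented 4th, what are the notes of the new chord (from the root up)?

E♯ down an augmented 4th → B. New chord: B augmented major seventh.
Root: B
Major 3rd (3rd): D♯
Augmented 5th (5th): F𝄪
Major 7th (7th): A♯

B, D♯, F𝄪, A♯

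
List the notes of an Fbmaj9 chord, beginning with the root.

Fb, Ab, Cb, Eb, Gb

Root Fb, quality major ninth:
- root: Fb
- major 3rd: Ab
- perfect 5th: Cb
- major 7th: Eb
- major 9th: Gb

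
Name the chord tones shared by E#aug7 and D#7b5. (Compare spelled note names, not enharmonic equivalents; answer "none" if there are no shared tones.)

E#aug7: E# G## B## D#
D#7b5: D# F## A C#
Common to both → D#.

D#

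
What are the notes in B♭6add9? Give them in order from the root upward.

Bb D F G C

Root Bb, quality six-nine:
Root: Bb
Major 3rd (3rd): D
Perfect 5th (5th): F
Major 6th (6th): G
Major 9th (9th): C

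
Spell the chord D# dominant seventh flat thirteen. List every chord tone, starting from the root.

D♯  F𝄪  A♯  C♯  B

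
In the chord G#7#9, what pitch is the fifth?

D#

G#7#9 is built on G#; its 5th is a perfect 5th above the root.
A fifth above G uses the letter D, and the perfect 5th above G# is D#.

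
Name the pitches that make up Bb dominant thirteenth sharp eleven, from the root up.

B-flat, D, F, A-flat, C, E, G

Bb dominant thirteenth sharp eleven: dominant thirteenth sharp eleven on B-flat.
Root: B-flat
Major 3rd (3rd): D
Perfect 5th (5th): F
Minor 7th (7th): A-flat
Major 9th (9th): C
Augmented 11th (11th): E
Major 13th (13th): G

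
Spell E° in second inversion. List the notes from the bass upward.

In root position, E° is E–G–B♭.
Second inversion puts the fifth (B♭) in the bass.

B♭, E, G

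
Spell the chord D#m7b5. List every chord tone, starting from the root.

D#m7b5 is a half-diminished seventh built on D♯.
- root: D♯
- minor 3rd: F♯
- diminished 5th: A
- minor 7th: C♯

D♯, F♯, A, C♯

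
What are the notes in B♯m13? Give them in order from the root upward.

B♯m13 is a minor thirteenth built on B♯.
root → B♯
3rd (minor 3rd) → D♯
5th (perfect 5th) → F𝄪
7th (minor 7th) → A♯
9th (major 9th) → C𝄪
11th (perfect 11th) → E♯
13th (major 13th) → G𝄪

B♯, D♯, F𝄪, A♯, C𝄪, E♯, G𝄪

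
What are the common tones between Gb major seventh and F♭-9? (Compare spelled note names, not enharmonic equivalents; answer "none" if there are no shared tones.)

Gb major seventh = Gb, Bb, Db, F.
F♭-9 = Fb, Abb, Cb, Ebb, Gb.
Shared: Gb.

Gb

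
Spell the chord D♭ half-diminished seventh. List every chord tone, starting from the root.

Root D-flat, quality half-diminished seventh:
- root: D-flat
- minor 3rd: F-flat
- diminished 5th: A-double-flat
- minor 7th: C-flat

D-flat, F-flat, A-double-flat, C-flat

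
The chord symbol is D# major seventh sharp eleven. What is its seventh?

C-double-sharp

D# major seventh sharp eleven is built on D-sharp; its 7th is a major 7th above the root.
A seventh above D uses the letter C, and the major 7th above D-sharp is C-double-sharp.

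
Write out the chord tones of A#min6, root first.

A♯, C♯, E♯, F𝄪

A#min6: minor sixth on A♯.
- root: A♯
- minor 3rd: C♯
- perfect 5th: E♯
- major 6th: F𝄪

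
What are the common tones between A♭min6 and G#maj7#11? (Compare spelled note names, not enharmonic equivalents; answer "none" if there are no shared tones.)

A♭min6: Ab Cb Eb F
G#maj7#11: G# B# D# F## C##
Common to both → none.

none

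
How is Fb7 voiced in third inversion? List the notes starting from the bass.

In root position, Fb7 is Fb–Ab–Cb–Ebb.
Third inversion puts the seventh (Ebb) in the bass.

Ebb Fb Ab Cb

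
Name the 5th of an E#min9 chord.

Root of E#min9 = E#. The 5th is a perfect 5th: E# up a perfect 5th → B#.

B#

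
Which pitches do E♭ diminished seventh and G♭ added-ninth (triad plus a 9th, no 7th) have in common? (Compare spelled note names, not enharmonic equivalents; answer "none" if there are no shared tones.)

G-flat

E♭ diminished seventh = E-flat, G-flat, B-double-flat, D-double-flat.
G♭ added-ninth = G-flat, B-flat, D-flat, A-flat.
Shared: G-flat.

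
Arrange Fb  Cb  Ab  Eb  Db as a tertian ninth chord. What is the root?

Stacking in thirds gives Db – Fb – Ab – Cb – Eb, so Db is the root — Db minor ninth.

Db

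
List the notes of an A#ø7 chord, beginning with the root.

A#ø7 is a half-diminished seventh built on A♯.
A♯ — root
C♯ — minor 3rd
E — diminished 5th
G♯ — minor 7th

A♯, C♯, E, G♯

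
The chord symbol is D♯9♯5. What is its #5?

Root of D♯9♯5 = D#. The 5th is an augmented 5th: D# up an augmented 5th → A##.

A##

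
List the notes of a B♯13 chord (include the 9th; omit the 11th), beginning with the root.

B# – D## – F## – A# – C## – G##

Root B#, quality dominant thirteenth:
B# — root
D## — major 3rd
F## — perfect 5th
A# — minor 7th
C## — major 9th
G## — major 13th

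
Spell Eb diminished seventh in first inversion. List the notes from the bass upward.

Eb diminished seventh = Eb–Gb–Bbb–Dbb; first inversion → third (Gb) lowest.

Gb – Bbb – Dbb – Eb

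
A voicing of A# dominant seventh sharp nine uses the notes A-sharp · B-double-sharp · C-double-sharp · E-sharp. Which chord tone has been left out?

The full A# dominant seventh sharp nine chord is A-sharp, C-double-sharp, E-sharp, G-sharp, B-double-sharp.
Comparing with the voicing, the minor 7th (7th) — G-sharp — is absent.

G-sharp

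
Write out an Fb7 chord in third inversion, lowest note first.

Ebb Fb Ab Cb

In root position, Fb7 is Fb–Ab–Cb–Ebb.
Third inversion puts the seventh (Ebb) in the bass.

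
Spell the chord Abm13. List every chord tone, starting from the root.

Abm13 is a minor thirteenth built on A♭.
- root: A♭
- minor 3rd: C♭
- perfect 5th: E♭
- minor 7th: G♭
- major 9th: B♭
- perfect 11th: D♭
- major 13th: F

A♭, C♭, E♭, G♭, B♭, D♭, F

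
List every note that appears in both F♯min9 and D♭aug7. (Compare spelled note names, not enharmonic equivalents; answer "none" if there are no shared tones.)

A

F♯min9: F# A C# E G#
D♭aug7: Db F A Cb
Common to both → A.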